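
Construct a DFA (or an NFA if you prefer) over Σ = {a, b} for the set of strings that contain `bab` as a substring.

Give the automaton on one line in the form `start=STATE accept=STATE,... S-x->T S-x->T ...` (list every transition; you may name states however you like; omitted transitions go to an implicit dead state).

start=S0 accept=S3 S0-a->S0 S0-b->S1 S1-a->S2 S1-b->S1 S2-a->S0 S2-b->S3 S3-a->S3 S3-b->S3

Track how much of `bab` has been matched so far: state S0 is no progress, S3 is the absorbing accept state reached once `bab` has occurred. Intermediate states record partial matches; on a mismatch, fall back to the longest reusable overlap.
        a   b  
>  S0   S0  S1 
   S1   S2  S1 
   S2   S0  S3 
 * S3   S3  S3 
(> = start, * = accepting)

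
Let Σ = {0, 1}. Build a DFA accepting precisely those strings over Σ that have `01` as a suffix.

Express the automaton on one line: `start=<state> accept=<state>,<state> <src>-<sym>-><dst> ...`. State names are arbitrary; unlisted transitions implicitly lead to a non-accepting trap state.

Remember how much of `01` the current input suffix matches. State A means no match yet; B means the last symbol is `0`; C means the last 2 symbols are `01`. Only C accepts. On a mismatch, fall back to the longest proper suffix that is still a prefix of `01`.
3 states suffice.
       0  1 
>  A   B  A 
   B   B  C 
 * C   B  A 
(> = start, * = accepting)

start=A accept=C A-0->B A-1->A B-0->B B-1->C C-0->B C-1->A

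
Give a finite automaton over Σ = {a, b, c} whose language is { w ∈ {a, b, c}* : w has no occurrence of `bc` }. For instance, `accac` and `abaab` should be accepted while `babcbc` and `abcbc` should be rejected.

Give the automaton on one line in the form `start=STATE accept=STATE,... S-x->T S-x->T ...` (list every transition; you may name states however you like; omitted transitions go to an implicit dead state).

start=q0 accept=q0,q1 q0-a->q0 q0-b->q1 q0-c->q0 q1-a->q0 q1-b->q1 q1-c->q2 q2-a->q2 q2-b->q2 q2-c->q2

This is the complement of 'contains `bc`'. Use the same substring-matching states — q0 through q2 holding how much of `bc` has just been matched — but flip the accepting set: everything except the trap q2 accepts.
With 3 states:
        a   b   c  
>* q0   q0  q1  q0 
 * q1   q0  q1  q2 
   q2   q2  q2  q2 
(> = start, * = accepting)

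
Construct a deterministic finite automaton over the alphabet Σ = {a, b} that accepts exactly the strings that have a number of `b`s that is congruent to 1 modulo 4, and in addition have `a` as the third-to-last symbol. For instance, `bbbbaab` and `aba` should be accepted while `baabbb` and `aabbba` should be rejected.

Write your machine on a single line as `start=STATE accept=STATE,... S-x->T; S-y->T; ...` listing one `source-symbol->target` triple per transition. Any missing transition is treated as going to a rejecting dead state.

start=q0; accept=q7,q8,q11,q14; q0-a->q1; q0-b->q2; q1-a->q3; q1-b->q4; q2-a->q5; q2-b->q6; q3-a->q3; q3-b->q7; q4-a->q8; q4-b->q6; q5-a->q9; q5-b->q6; q6-a->q6; q6-b->q10; q7-a->q8; q7-b->q6; q8-a->q9; q8-b->q6; q9-a->q11; q9-b->q6; q10-a->q12; q10-b->q0; q11-a->q11; q11-b->q6; q12-a->q12; q12-b->q13; q13-a->q1; q13-b->q14; q14-a->q5; q14-b->q6

Build one automaton per condition and run them in lockstep. One (4 states) tracks the count of `b`s modulo 4; the other (15 states) tracks the last 3 symbols read. Each combined state is a pair, one component from each; accept when both components accept. After merging equivalent states the machine shrinks.
15 states suffice.
          a    b  
>  q0     q1   q2 
   q1     q3   q4 
   q2     q5   q6 
   q3     q3   q7 
   q4     q8   q6 
   q5     q9   q6 
   q6     q6  q10 
 * q7     q8   q6 
 * q8     q9   q6 
   q9    q11   q6 
   q10   q12   q0 
 * q11   q11   q6 
   q12   q12  q13 
   q13    q1  q14 
 * q14    q5   q6 
(> = start, * = accepting)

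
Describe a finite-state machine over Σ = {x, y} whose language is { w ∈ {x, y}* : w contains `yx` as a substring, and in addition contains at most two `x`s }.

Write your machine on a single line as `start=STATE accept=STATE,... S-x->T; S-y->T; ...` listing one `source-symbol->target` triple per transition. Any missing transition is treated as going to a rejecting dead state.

start=s0; accept=s5,s6; s0-x->s1; s0-y->s2; s1-x->s3; s1-y->s4; s2-x->s5; s2-y->s2; s3-x->s3; s3-y->s3; s4-x->s6; s4-y->s4; s5-x->s6; s5-y->s5; s6-x->s3; s6-y->s6

Handle the two conditions separately and then intersect. One (3 states) tracks whether and how much of `yx` has been seen; the other (4 states) tracks the count of `x`s, saturating at 3. Each combined state is a pair, one component from each; accept when both components accept. After merging equivalent states the machine shrinks.
7 states suffice.
        x   y  
>  s0   s1  s2 
   s1   s3  s4 
   s2   s5  s2 
   s3   s3  s3 
   s4   s6  s4 
 * s5   s6  s5 
 * s6   s3  s6 
(> = start, * = accepting)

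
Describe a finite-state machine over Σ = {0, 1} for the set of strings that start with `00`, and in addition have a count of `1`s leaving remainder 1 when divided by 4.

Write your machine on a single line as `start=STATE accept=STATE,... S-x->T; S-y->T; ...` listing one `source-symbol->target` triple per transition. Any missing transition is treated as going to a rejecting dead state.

start=s0; accept=s4; s0-0->s1; s0-1->s2; s1-0->s3; s1-1->s2; s2-0->s2; s2-1->s2; s3-0->s3; s3-1->s4; s4-0->s4; s4-1->s5; s5-0->s5; s5-1->s6; s6-0->s6; s6-1->s3

Handle the two conditions separately and then intersect. One (4 states) tracks whether the input so far still matches the prefix `00`; the other (4 states) tracks the count of `1`s modulo 4. Each combined state is a pair, one component from each; accept when both components accept. Equivalent product states are then merged.
A 7-state machine:
        0   1  
>  s0   s1  s2 
   s1   s3  s2 
   s2   s2  s2 
   s3   s3  s4 
 * s4   s4  s5 
   s5   s5  s6 
   s6   s6  s3 
(> = start, * = accepting)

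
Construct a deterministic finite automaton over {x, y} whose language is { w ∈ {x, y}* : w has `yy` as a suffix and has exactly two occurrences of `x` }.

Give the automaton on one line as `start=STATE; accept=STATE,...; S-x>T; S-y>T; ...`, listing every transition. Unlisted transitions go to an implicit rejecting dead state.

Handle the two conditions separately and then intersect. The first has 3 states tracking how much of the suffix `yy` has currently been matched; the second has 4 states tracking the count of `x`s, saturating at 3. A product state is a pair (one from each), accepting exactly when both do. After merging equivalent states the machine shrinks.
With 6 states:
       x  y 
>  A   B  A 
   B   C  B 
   C   D  E 
   D   D  D 
   E   D  F 
 * F   D  F 
(> = start, * = accepting)

start=A; accept=F; A-x>B; A-y>A; B-x>C; B-y>B; C-x>D; C-y>E; D-x>D; D-y>D; E-x>D; E-y>F; F-x>D; F-y>F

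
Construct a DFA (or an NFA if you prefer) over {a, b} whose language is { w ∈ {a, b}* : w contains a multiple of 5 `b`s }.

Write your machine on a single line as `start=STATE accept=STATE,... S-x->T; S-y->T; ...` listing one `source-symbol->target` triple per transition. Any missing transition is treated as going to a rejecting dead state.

start=s0; accept=s0; s0-a->s0; s0-b->s1; s1-a->s1; s1-b->s2; s2-a->s2; s2-b->s3; s3-a->s3; s3-b->s4; s4-a->s4; s4-b->s0

The only thing that matters is how many `b`s have appeared, reduced mod 5. Use one state per residue: s0 for 0, …, s4 for 4. Reading `b` moves to the next residue; anything else stays put. s0 is accepting.
5 states suffice.
        a   b  
>* s0   s0  s1 
   s1   s1  s2 
   s2   s2  s3 
   s3   s3  s4 
   s4   s4  s0 
(> = start, * = accepting)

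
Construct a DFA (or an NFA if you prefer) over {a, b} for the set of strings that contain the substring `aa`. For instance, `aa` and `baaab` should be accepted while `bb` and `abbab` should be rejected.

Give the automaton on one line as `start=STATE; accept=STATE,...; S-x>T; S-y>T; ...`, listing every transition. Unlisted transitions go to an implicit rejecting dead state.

Track how much of `aa` has been matched so far: state s0 is no progress, s2 is the absorbing accept state reached once `aa` has occurred. Intermediate states record partial matches; on a mismatch, fall back to the longest reusable overlap.
        a   b  
>  s0   s1  s0 
   s1   s2  s0 
 * s2   s2  s2 
(> = start, * = accepting)

start=s0; accept=s2; s0-a>s1; s0-b>s0; s1-a>s2; s1-b>s0; s2-a>s2; s2-b>s2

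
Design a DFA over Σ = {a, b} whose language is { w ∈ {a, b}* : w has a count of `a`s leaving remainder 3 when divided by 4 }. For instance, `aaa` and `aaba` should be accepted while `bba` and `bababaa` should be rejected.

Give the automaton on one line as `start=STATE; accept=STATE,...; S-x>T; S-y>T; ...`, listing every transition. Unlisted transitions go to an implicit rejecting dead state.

Keep the running count of `a`s modulo 4: each `a` advances along the cycle s0 → s1 → s2 → s3 → s0 while other symbols loop. Accept at s3.
A 4-state machine:
        a   b  
>  s0   s1  s0 
   s1   s2  s1 
   s2   s3  s2 
 * s3   s0  s3 
(> = start, * = accepting)

start=s0; accept=s3; s0-a>s1; s0-b>s0; s1-a>s2; s1-b>s1; s2-a>s3; s2-b>s2; s3-a>s0; s3-b>s3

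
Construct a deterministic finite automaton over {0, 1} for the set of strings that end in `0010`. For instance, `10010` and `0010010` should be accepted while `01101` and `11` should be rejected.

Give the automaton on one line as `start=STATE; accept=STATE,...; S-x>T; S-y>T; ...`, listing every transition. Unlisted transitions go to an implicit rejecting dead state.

start=q0; accept=q4; q0-0>q1; q0-1>q0; q1-0>q2; q1-1>q0; q2-0>q2; q2-1>q3; q3-0>q4; q3-1>q0; q4-0>q2; q4-1>q0

Let each state record the length of the longest suffix of the input read so far that is also a prefix of `0010`. q1 means the last symbol is `0`; q2 means the last 2 symbols are `00`; q3 means the last 3 symbols are `001`; q4 means the last 4 symbols are `0010`. Accept only at q4, where the string currently ends in `0010`.
With 5 states:
        0   1  
>  q0   q1  q0 
   q1   q2  q0 
   q2   q2  q3 
   q3   q4  q0 
 * q4   q2  q0 
(> = start, * = accepting)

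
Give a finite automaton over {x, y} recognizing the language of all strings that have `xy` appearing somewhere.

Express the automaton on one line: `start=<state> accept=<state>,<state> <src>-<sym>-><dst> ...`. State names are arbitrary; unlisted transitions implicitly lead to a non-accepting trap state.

start=A accept=C A-x->B A-y->A B-x->B B-y->C C-x->C C-y->C

States A..B record the length of the longest prefix of `xy` that matches the current input suffix. Reaching C means `xy` has been seen, and we stay there forever. Accept from C.
       x  y 
>  A   B  A 
   B   B  C 
 * C   C  C 
(> = start, * = accepting)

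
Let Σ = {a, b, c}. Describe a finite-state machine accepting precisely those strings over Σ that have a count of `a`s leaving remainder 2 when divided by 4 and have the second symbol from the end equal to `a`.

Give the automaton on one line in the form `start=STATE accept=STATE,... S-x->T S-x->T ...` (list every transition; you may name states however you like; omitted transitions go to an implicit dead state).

Run two small machines in parallel and take their product. One (4 states) tracks the count of `a`s modulo 4; the other (13 states) tracks the last 2 symbols read. Each combined state is a pair, one component from each; accept when both components accept. Minimizing collapses redundant product states.
        a   b   c  
>  q0   q1  q0  q0 
   q1   q2  q3  q3 
 * q2   q4  q5  q5 
   q3   q6  q3  q3 
   q4   q0  q4  q4 
 * q5   q4  q7  q7 
   q6   q4  q5  q5 
   q7   q4  q7  q7 
(> = start, * = accepting)

start=q0 accept=q2,q5 q0-a->q1 q0-b->q0 q0-c->q0 q1-a->q2 q1-b->q3 q1-c->q3 q2-a->q4 q2-b->q5 q2-c->q5 q3-a->q6 q3-b->q3 q3-c->q3 q4-a->q0 q4-b->q4 q4-c->q4 q5-a->q4 q5-b->q7 q5-c->q7 q6-a->q4 q6-b->q5 q6-c->q5 q7-a->q4 q7-b->q7 q7-c->q7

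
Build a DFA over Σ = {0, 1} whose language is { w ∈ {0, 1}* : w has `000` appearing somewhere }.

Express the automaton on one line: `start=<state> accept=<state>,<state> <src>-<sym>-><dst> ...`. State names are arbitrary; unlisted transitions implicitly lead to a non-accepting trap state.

Track how much of `000` has been matched so far: state S0 is no progress, S3 is the absorbing accept state reached once `000` has occurred. Intermediate states record partial matches; on a mismatch, fall back to the longest reusable overlap.
With 4 states:
        0   1  
>  S0   S1  S0 
   S1   S2  S0 
   S2   S3  S0 
 * S3   S3  S3 
(> = start, * = accepting)

start=S0 accept=S3 S0-0->S1 S0-1->S0 S1-0->S2 S1-1->S0 S2-0->S3 S2-1->S0 S3-0->S3 S3-1->S3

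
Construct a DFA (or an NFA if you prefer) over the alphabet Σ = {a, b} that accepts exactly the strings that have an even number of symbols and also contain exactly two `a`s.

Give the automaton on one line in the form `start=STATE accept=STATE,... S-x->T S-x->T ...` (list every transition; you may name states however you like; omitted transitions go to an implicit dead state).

start=q0 accept=q3 q0-a->q1 q0-b->q2 q1-a->q3 q1-b->q4 q2-a->q4 q2-b->q0 q3-a->q5 q3-b->q6 q4-a->q6 q4-b->q1 q5-a->q7 q5-b->q7 q6-a->q7 q6-b->q3 q7-a->q5 q7-b->q5

Run two small machines in parallel and take their product. The first has 2 states tracking the input length modulo 2; the second has 4 states tracking the count of `a`s, saturating at 3. A product state is a pair (one from each), accepting exactly when both do.
With 8 states:
        a   b  
>  q0   q1  q2 
   q1   q3  q4 
   q2   q4  q0 
 * q3   q5  q6 
   q4   q6  q1 
   q5   q7  q7 
   q6   q7  q3 
   q7   q5  q5 
(> = start, * = accepting)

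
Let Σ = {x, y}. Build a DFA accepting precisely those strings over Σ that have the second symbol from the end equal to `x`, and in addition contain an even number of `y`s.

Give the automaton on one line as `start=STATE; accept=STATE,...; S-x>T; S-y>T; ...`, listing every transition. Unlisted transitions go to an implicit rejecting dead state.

Handle the two conditions separately and then intersect. The first has 7 states tracking the last 2 symbols read; the second has 2 states tracking the count of `y`s modulo 2. A product state is a pair (one from each), accepting exactly when both do. Minimizing collapses redundant product states.
With 6 states:
        x   y  
>  s0   s1  s2 
   s1   s3  s2 
   s2   s4  s0 
 * s3   s3  s2 
   s4   s4  s5 
 * s5   s1  s2 
(> = start, * = accepting)

start=s0; accept=s3,s5; s0-x>s1; s0-y>s2; s1-x>s3; s1-y>s2; s2-x>s4; s2-y>s0; s3-x>s3; s3-y>s2; s4-x>s4; s4-y>s5; s5-x>s1; s5-y>s2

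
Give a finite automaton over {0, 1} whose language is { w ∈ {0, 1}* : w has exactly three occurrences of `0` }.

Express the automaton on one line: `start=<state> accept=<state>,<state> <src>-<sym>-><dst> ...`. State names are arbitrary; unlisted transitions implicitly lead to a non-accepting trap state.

start=A accept=D A-0->B A-1->A B-0->C B-1->B C-0->D C-1->C D-0->E D-1->D E-0->E E-1->E

Count `0`s, saturating at 4: states A through D mean 0 through 3 `0`s seen; E means more than 3. Each `0` increments (capped at E); other symbols loop. Accept from {D}.
5 states suffice.
       0  1 
>  A   B  A 
   B   C  B 
   C   D  C 
 * D   E  D 
   E   E  E 
(> = start, * = accepting)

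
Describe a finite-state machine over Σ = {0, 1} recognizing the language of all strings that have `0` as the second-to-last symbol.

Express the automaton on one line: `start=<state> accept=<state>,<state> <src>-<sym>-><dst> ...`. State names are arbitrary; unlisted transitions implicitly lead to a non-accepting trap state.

start=q0 accept=q3,q4 q0-0->q1 q0-1->q2 q1-0->q3 q1-1->q4 q2-0->q5 q2-1->q6 q3-0->q3 q3-1->q4 q4-0->q5 q4-1->q6 q5-0->q3 q5-1->q4 q6-0->q5 q6-1->q6

Because acceptance depends on a position counted from the end, the machine has to buffer the most recent 2 symbols. Make each state the string of the last up-to-2 symbols read; on input `x` shift the window left and append `x`. Accept when the buffered window has length 2 and begins with `0`.
A 7-state machine:
        0   1  
>  q0   q1  q2 
   q1   q3  q4 
   q2   q5  q6 
 * q3   q3  q4 
 * q4   q5  q6 
   q5   q3  q4 
   q6   q5  q6 
(> = start, * = accepting)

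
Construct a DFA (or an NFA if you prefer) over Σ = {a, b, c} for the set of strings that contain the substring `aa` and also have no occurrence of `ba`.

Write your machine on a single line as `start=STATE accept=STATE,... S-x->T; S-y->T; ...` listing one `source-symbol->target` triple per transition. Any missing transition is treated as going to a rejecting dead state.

start=q0; accept=q3,q5; q0-a->q1; q0-b->q2; q0-c->q0; q1-a->q3; q1-b->q2; q1-c->q0; q2-a->q4; q2-b->q2; q2-c->q0; q3-a->q3; q3-b->q5; q3-c->q3; q4-a->q4; q4-b->q4; q4-c->q4; q5-a->q4; q5-b->q5; q5-c->q3

Run two small machines in parallel and take their product. The first has 3 states tracking whether and how much of `aa` has been seen; the second has 3 states tracking partial matches of the forbidden pattern `ba`. A product state is a pair (one from each), accepting exactly when both do. Minimizing collapses redundant product states.
6 states suffice.
        a   b   c  
>  q0   q1  q2  q0 
   q1   q3  q2  q0 
   q2   q4  q2  q0 
 * q3   q3  q5  q3 
   q4   q4  q4  q4 
 * q5   q4  q5  q3 
(> = start, * = accepting)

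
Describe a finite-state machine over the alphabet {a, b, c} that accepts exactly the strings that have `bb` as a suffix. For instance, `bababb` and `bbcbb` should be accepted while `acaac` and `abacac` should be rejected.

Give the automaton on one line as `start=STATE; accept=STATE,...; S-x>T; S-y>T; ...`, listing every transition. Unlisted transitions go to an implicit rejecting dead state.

start=S0; accept=S2; S0-a>S0; S0-b>S1; S0-c>S0; S1-a>S0; S1-b>S2; S1-c>S0; S2-a>S0; S2-b>S2; S2-c>S0

Let each state record the length of the longest suffix of the input read so far that is also a prefix of `bb`. S1 means the last symbol is `b`; S2 means the last 2 symbols are `bb`. Accept only at S2, where the string currently ends in `bb`.
3 states suffice.
        a   b   c  
>  S0   S0  S1  S0 
   S1   S0  S2  S0 
 * S2   S0  S2  S0 
(> = start, * = accepting)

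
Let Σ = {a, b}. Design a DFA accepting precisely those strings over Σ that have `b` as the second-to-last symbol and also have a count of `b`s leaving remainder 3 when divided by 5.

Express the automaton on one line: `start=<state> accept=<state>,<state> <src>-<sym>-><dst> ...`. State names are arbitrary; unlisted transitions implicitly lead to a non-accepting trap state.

Build one automaton per condition and run them in lockstep. One (7 states) tracks the last 2 symbols read; the other (5 states) tracks the count of `b`s modulo 5. Each combined state is a pair, one component from each; accept when both components accept. Equivalent product states are then merged.
With 9 states:
        a   b  
>  s0   s0  s1 
   s1   s1  s2 
   s2   s3  s4 
   s3   s3  s5 
 * s4   s6  s7 
   s5   s6  s7 
 * s6   s8  s7 
   s7   s7  s0 
   s8   s8  s7 
(> = start, * = accepting)

start=s0 accept=s4,s6 s0-a->s0 s0-b->s1 s1-a->s1 s1-b->s2 s2-a->s3 s2-b->s4 s3-a->s3 s3-b->s5 s4-a->s6 s4-b->s7 s5-a->s6 s5-b->s7 s6-a->s8 s6-b->s7 s7-a->s7 s7-b->s0 s8-a->s8 s8-b->s7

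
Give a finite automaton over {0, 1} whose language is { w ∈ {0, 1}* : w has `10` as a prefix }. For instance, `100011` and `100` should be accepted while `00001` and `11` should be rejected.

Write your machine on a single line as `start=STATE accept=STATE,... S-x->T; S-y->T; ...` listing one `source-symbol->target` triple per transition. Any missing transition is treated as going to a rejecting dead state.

Check the first 2 symbols one by one: S0 through S1 record how many have matched `10` so far; any wrong symbol goes to the dead state S3. After all 2 match we enter the accepting sink S2.
4 states suffice.
        0   1  
>  S0   S3  S1 
   S1   S2  S3 
 * S2   S2  S2 
   S3   S3  S3 
(> = start, * = accepting)

start=S0; accept=S2; S0-0->S3; S0-1->S1; S1-0->S2; S1-1->S3; S2-0->S2; S2-1->S2; S3-0->S3; S3-1->S3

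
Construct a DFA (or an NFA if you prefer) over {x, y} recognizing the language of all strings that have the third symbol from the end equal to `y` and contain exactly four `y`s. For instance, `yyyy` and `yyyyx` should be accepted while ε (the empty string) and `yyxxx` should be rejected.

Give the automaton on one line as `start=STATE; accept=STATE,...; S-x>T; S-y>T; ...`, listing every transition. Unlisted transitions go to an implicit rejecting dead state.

Handle the two conditions separately and then intersect. One (15 states) tracks the last 3 symbols read; the other (6 states) tracks the count of `y`s, saturating at 5. Each combined state is a pair, one component from each; accept when both components accept. Minimizing collapses redundant product states.
          x    y  
>  S0     S0   S1 
   S1     S1   S2 
   S2     S3   S4 
   S3     S3   S5 
   S4     S6   S7 
   S5     S6   S8 
   S6     S9  S10 
 * S7    S11  S12 
   S8    S11  S12 
   S9     S9  S13 
 * S10   S14  S12 
 * S11   S15  S12 
   S12   S12  S12 
   S13   S14  S12 
   S14   S15  S12 
 * S15   S12  S12 
(> = start, * = accepting)

start=S0; accept=S7,S10,S11,S15; S0-x>S0; S0-y>S1; S1-x>S1; S1-y>S2; S2-x>S3; S2-y>S4; S3-x>S3; S3-y>S5; S4-x>S6; S4-y>S7; S5-x>S6; S5-y>S8; S6-x>S9; S6-y>S10; S7-x>S11; S7-y>S12; S8-x>S11; S8-y>S12; S9-x>S9; S9-y>S13; S10-x>S14; S10-y>S12; S11-x>S15; S11-y>S12; S12-x>S12; S12-y>S12; S13-x>S14; S13-y>S12; S14-x>S15; S14-y>S12; S15-x>S12; S15-y>S12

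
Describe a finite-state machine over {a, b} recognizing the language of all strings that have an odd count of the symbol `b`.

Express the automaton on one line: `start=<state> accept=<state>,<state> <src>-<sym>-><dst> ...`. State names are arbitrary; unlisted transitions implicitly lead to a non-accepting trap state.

The only thing that matters is how many `b`s have appeared, reduced mod 2. Use one state per residue: q0 for 0, …, q1 for 1. Reading `b` moves to the next residue; anything else stays put. q1 is accepting.
2 states suffice.
        a   b  
>  q0   q0  q1 
 * q1   q1  q0 
(> = start, * = accepting)

start=q0 accept=q1 q0-a->q0 q0-b->q1 q1-a->q1 q1-b->q0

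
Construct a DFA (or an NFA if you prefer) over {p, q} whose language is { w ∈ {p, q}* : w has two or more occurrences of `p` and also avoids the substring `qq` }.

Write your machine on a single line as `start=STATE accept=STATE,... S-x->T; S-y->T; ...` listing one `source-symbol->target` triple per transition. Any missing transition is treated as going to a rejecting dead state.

start=A; accept=D,G,H,J; A-p->B; A-q->C; B-p->D; B-q->E; C-p->B; C-q->F; D-p->G; D-q->H; E-p->D; E-q->I; F-p->I; F-q->F; G-p->G; G-q->J; H-p->G; H-q->K; I-p->K; I-q->I; J-p->G; J-q->L; K-p->L; K-q->K; L-p->L; L-q->L

Build one automaton per condition and run them in lockstep. The first has 4 states tracking the count of `p`s, saturating at 3; the second has 3 states tracking partial matches of the forbidden pattern `qq`. A product state is a pair (one from each), accepting exactly when both do.
With 12 states:
       p  q 
>  A   B  C 
   B   D  E 
   C   B  F 
 * D   G  H 
   E   D  I 
   F   I  F 
 * G   G  J 
 * H   G  K 
   I   K  I 
 * J   G  L 
   K   L  K 
   L   L  L 
(> = start, * = accepting)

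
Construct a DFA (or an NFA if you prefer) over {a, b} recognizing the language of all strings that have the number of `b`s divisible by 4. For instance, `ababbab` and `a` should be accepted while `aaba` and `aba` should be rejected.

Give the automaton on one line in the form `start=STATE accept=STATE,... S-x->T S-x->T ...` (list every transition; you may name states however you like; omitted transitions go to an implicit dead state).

The only thing that matters is how many `b`s have appeared, reduced mod 4. Use one state per residue: S0 for 0, …, S3 for 3. Reading `b` moves to the next residue; anything else stays put. S0 is accepting.
        a   b  
>* S0   S0  S1 
   S1   S1  S2 
   S2   S2  S3 
   S3   S3  S0 
(> = start, * = accepting)

start=S0 accept=S0 S0-a->S0 S0-b->S1 S1-a->S1 S1-b->S2 S2-a->S2 S2-b->S3 S3-a->S3 S3-b->S0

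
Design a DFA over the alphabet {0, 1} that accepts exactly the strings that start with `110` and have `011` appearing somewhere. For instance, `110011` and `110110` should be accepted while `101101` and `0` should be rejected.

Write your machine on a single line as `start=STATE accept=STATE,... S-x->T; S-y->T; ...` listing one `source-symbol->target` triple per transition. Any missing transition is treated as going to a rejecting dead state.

Run two small machines in parallel and take their product. The first has 5 states tracking whether the input so far still matches the prefix `110`; the second has 4 states tracking whether and how much of `011` has been seen. A product state is a pair (one from each), accepting exactly when both do. Equivalent product states are then merged.
        0   1  
>  S0   S1  S2 
   S1   S1  S1 
   S2   S1  S3 
   S3   S4  S1 
   S4   S4  S5 
   S5   S4  S6 
 * S6   S6  S6 
(> = start, * = accepting)

start=S0; accept=S6; S0-0->S1; S0-1->S2; S1-0->S1; S1-1->S1; S2-0->S1; S2-1->S3; S3-0->S4; S3-1->S1; S4-0->S4; S4-1->S5; S5-0->S4; S5-1->S6; S6-0->S6; S6-1->S6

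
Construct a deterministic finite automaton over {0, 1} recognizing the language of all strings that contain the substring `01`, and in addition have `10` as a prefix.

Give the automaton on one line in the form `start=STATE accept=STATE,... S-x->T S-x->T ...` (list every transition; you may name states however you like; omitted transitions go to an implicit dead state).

start=s0 accept=s4 s0-0->s1 s0-1->s2 s1-0->s1 s1-1->s1 s2-0->s3 s2-1->s1 s3-0->s3 s3-1->s4 s4-0->s4 s4-1->s4

Build one automaton per condition and run them in lockstep. The first has 3 states tracking whether and how much of `01` has been seen; the second has 4 states tracking whether the input so far still matches the prefix `10`. A product state is a pair (one from each), accepting exactly when both do. Minimizing collapses redundant product states.
5 states suffice.
        0   1  
>  s0   s1  s2 
   s1   s1  s1 
   s2   s3  s1 
   s3   s3  s4 
 * s4   s4  s4 
(> = start, * = accepting)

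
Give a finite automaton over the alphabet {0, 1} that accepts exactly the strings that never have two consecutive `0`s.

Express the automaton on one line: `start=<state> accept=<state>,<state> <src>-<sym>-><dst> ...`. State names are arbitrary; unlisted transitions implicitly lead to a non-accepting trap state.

start=q0 accept=q0,q1 q0-0->q1 q0-1->q0 q1-0->q2 q1-1->q0 q2-0->q2 q2-1->q2

This is the complement of 'contains `00`'. Use the same substring-matching states — q0 through q2 holding how much of `00` has just been matched — but flip the accepting set: everything except the trap q2 accepts.
With 3 states:
        0   1  
>* q0   q1  q0 
 * q1   q2  q0 
   q2   q2  q2 
(> = start, * = accepting)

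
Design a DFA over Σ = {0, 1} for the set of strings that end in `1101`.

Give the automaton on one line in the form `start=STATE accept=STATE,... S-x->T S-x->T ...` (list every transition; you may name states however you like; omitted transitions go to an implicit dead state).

Let each state record the length of the longest suffix of the input read so far that is also a prefix of `1101`. q1 means the last symbol is `1`; q2 means the last 2 symbols are `11`; q3 means the last 3 symbols are `110`; q4 means the last 4 symbols are `1101`. Accept only at q4, where the string currently ends in `1101`.
With 5 states:
        0   1  
>  q0   q0  q1 
   q1   q0  q2 
   q2   q3  q2 
   q3   q0  q4 
 * q4   q0  q2 
(> = start, * = accepting)

start=q0 accept=q4 q0-0->q0 q0-1->q1 q1-0->q0 q1-1->q2 q2-0->q3 q2-1->q2 q3-0->q0 q3-1->q4 q4-0->q0 q4-1->q2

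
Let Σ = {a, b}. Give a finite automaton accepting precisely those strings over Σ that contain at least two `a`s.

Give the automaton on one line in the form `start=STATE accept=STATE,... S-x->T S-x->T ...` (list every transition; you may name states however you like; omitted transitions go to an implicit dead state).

Count `a`s, saturating at 3: states q0 through q2 mean 0 through 2 `a`s seen; q3 means more than 2. Each `a` increments (capped at q3); other symbols loop. Accept from {q2, q3}.
With 4 states:
        a   b  
>  q0   q1  q0 
   q1   q2  q1 
 * q2   q3  q2 
 * q3   q3  q3 
(> = start, * = accepting)

start=q0 accept=q2,q3 q0-a->q1 q0-b->q0 q1-a->q2 q1-b->q1 q2-a->q3 q2-b->q2 q3-a->q3 q3-b->q3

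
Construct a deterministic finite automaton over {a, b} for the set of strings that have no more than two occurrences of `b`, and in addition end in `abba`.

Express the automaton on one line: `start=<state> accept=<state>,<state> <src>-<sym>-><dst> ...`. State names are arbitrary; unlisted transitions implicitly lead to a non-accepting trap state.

start=S0 accept=S10 S0-a->S1 S0-b->S2 S1-a->S1 S1-b->S3 S2-a->S4 S2-b->S5 S3-a->S4 S3-b->S6 S4-a->S4 S4-b->S7 S5-a->S8 S5-b->S9 S6-a->S10 S6-b->S9 S7-a->S8 S7-b->S11 S8-a->S8 S8-b->S12 S9-a->S13 S9-b->S9 S10-a->S8 S10-b->S12 S11-a->S14 S11-b->S9 S12-a->S13 S12-b->S11 S13-a->S13 S13-b->S12 S14-a->S13 S14-b->S12

Build one automaton per condition and run them in lockstep. The first has 4 states tracking the count of `b`s, saturating at 3; the second has 5 states tracking how much of the suffix `abba` has currently been matched. A product state is a pair (one from each), accepting exactly when both do.
          a    b  
>  S0     S1   S2 
   S1     S1   S3 
   S2     S4   S5 
   S3     S4   S6 
   S4     S4   S7 
   S5     S8   S9 
   S6    S10   S9 
   S7     S8  S11 
   S8     S8  S12 
   S9    S13   S9 
 * S10    S8  S12 
   S11   S14   S9 
   S12   S13  S11 
   S13   S13  S12 
   S14   S13  S12 
(> = start, * = accepting)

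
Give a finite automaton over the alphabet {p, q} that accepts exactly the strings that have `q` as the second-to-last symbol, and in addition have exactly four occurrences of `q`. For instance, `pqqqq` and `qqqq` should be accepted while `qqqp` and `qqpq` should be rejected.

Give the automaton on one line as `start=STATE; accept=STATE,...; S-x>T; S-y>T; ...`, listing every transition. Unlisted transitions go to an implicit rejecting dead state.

Run two small machines in parallel and take their product. One (7 states) tracks the last 2 symbols read; the other (6 states) tracks the count of `q`s, saturating at 5. Each combined state is a pair, one component from each; accept when both components accept.
       p  q 
>  A   B  C 
   B   D  E 
   C   F  G 
   D   D  E 
   E   F  G 
   F   H  I 
   G   J  K 
   H   H  I 
   I   J  K 
   J   L  M 
   K   N  O 
   L   L  M 
   M   N  O 
   N   P  Q 
 * O   R  S 
   P   P  Q 
   Q   R  S 
 * R   T  U 
   S   V  S 
   T   T  U 
   U   V  S 
   V   W  U 
   W   W  U 
(> = start, * = accepting)

start=A; accept=O,R; A-p>B; A-q>C; B-p>D; B-q>E; C-p>F; C-q>G; D-p>D; D-q>E; E-p>F; E-q>G; F-p>H; F-q>I; G-p>J; G-q>K; H-p>H; H-q>I; I-p>J; I-q>K; J-p>L; J-q>M; K-p>N; K-q>O; L-p>L; L-q>M; M-p>N; M-q>O; N-p>P; N-q>Q; O-p>R; O-q>S; P-p>P; P-q>Q; Q-p>R; Q-q>S; R-p>T; R-q>U; S-p>V; S-q>S; T-p>T; T-q>U; U-p>V; U-q>S; V-p>W; V-q>U; W-p>W; W-q>U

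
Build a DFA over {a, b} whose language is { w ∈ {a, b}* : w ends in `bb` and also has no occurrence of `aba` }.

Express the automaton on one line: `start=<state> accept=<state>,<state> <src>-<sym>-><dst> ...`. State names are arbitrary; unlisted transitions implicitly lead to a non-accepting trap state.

start=S0 accept=S4 S0-a->S1 S0-b->S2 S1-a->S1 S1-b->S3 S2-a->S1 S2-b->S4 S3-a->S5 S3-b->S4 S4-a->S1 S4-b->S4 S5-a->S5 S5-b->S6 S6-a->S5 S6-b->S7 S7-a->S5 S7-b->S7

Run two small machines in parallel and take their product. The first has 3 states tracking how much of the suffix `bb` has currently been matched; the second has 4 states tracking partial matches of the forbidden pattern `aba`. A product state is a pair (one from each), accepting exactly when both do.
With 8 states:
        a   b  
>  S0   S1  S2 
   S1   S1  S3 
   S2   S1  S4 
   S3   S5  S4 
 * S4   S1  S4 
   S5   S5  S6 
   S6   S5  S7 
   S7   S5  S7 
(> = start, * = accepting)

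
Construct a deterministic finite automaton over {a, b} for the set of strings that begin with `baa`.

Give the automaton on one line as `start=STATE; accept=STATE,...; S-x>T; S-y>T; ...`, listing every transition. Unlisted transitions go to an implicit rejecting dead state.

Walk along `baa` while the input agrees: from S0 take `b` to S1, and so on. Any deviation drops to the rejecting sink S4. Once S3 is reached the prefix is confirmed and every continuation is accepted.
A 5-state machine:
        a   b  
>  S0   S4  S1 
   S1   S2  S4 
   S2   S3  S4 
 * S3   S3  S3 
   S4   S4  S4 
(> = start, * = accepting)

start=S0; accept=S3; S0-a>S4; S0-b>S1; S1-a>S2; S1-b>S4; S2-a>S3; S2-b>S4; S3-a>S3; S3-b>S3; S4-a>S4; S4-b>S4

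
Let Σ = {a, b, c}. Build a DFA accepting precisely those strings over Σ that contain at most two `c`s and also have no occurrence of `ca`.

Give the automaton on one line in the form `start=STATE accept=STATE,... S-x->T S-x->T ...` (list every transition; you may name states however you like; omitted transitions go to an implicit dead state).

start=q0 accept=q0,q1,q3,q4,q5 q0-a->q0 q0-b->q0 q0-c->q1 q1-a->q2 q1-b->q3 q1-c->q4 q2-a->q2 q2-b->q2 q2-c->q2 q3-a->q3 q3-b->q3 q3-c->q4 q4-a->q2 q4-b->q5 q4-c->q2 q5-a->q5 q5-b->q5 q5-c->q2

Build one automaton per condition and run them in lockstep. The first has 4 states tracking the count of `c`s, saturating at 3; the second has 3 states tracking partial matches of the forbidden pattern `ca`. A product state is a pair (one from each), accepting exactly when both do. Minimizing collapses redundant product states.
6 states suffice.
        a   b   c  
>* q0   q0  q0  q1 
 * q1   q2  q3  q4 
   q2   q2  q2  q2 
 * q3   q3  q3  q4 
 * q4   q2  q5  q2 
 * q5   q5  q5  q2 
(> = start, * = accepting)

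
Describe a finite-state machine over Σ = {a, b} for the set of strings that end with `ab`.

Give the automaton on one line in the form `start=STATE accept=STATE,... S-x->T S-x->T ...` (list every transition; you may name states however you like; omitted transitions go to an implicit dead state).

Let each state record the length of the longest suffix of the input read so far that is also a prefix of `ab`. S1 means the last symbol is `a`; S2 means the last 2 symbols are `ab`. Accept only at S2, where the string currently ends in `ab`.
3 states suffice.
        a   b  
>  S0   S1  S0 
   S1   S1  S2 
 * S2   S1  S0 
(> = start, * = accepting)

start=S0 accept=S2 S0-a->S1 S0-b->S0 S1-a->S1 S1-b->S2 S2-a->S1 S2-b->S0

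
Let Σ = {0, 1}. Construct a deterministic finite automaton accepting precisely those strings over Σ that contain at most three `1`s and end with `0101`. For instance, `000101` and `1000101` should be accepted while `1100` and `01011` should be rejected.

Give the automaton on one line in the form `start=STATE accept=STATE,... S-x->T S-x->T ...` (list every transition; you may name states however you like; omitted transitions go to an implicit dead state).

start=q0 accept=q8,q10 q0-0->q1 q0-1->q2 q1-0->q1 q1-1->q3 q2-0->q4 q2-1->q5 q3-0->q6 q3-1->q5 q4-0->q4 q4-1->q7 q5-0->q5 q5-1->q5 q6-0->q4 q6-1->q8 q7-0->q9 q7-1->q5 q8-0->q9 q8-1->q5 q9-0->q5 q9-1->q10 q10-0->q5 q10-1->q5

Run two small machines in parallel and take their product. One (5 states) tracks the count of `1`s, saturating at 4; the other (5 states) tracks how much of the suffix `0101` has currently been matched. Each combined state is a pair, one component from each; accept when both components accept. Equivalent product states are then merged.
With 11 states:
          0    1  
>  q0     q1   q2 
   q1     q1   q3 
   q2     q4   q5 
   q3     q6   q5 
   q4     q4   q7 
   q5     q5   q5 
   q6     q4   q8 
   q7     q9   q5 
 * q8     q9   q5 
   q9     q5  q10 
 * q10    q5   q5 
(> = start, * = accepting)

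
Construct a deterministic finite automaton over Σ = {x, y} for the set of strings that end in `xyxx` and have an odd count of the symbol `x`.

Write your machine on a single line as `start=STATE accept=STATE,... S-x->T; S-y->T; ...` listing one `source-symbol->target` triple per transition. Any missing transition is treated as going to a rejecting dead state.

start=A; accept=F; A-x->B; A-y->A; B-x->A; B-y->C; C-x->D; C-y->E; D-x->F; D-y->A; E-x->A; E-y->E; F-x->A; F-y->C

Run two small machines in parallel and take their product. The first has 5 states tracking how much of the suffix `xyxx` has currently been matched; the second has 2 states tracking the count of `x`s modulo 2. A product state is a pair (one from each), accepting exactly when both do. Minimizing collapses redundant product states.
With 6 states:
       x  y 
>  A   B  A 
   B   A  C 
   C   D  E 
   D   F  A 
   E   A  E 
 * F   A  C 
(> = start, * = accepting)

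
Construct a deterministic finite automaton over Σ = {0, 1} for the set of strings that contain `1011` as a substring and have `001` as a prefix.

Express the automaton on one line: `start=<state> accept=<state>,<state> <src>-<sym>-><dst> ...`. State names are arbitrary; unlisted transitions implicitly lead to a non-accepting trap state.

Build one automaton per condition and run them in lockstep. One (5 states) tracks whether and how much of `1011` has been seen; the other (5 states) tracks whether the input so far still matches the prefix `001`. Each combined state is a pair, one component from each; accept when both components accept. Minimizing collapses redundant product states.
A 9-state machine:
        0   1  
>  S0   S1  S2 
   S1   S3  S2 
   S2   S2  S2 
   S3   S2  S4 
   S4   S5  S4 
   S5   S6  S7 
   S6   S6  S4 
   S7   S5  S8 
 * S8   S8  S8 
(> = start, * = accepting)

start=S0 accept=S8 S0-0->S1 S0-1->S2 S1-0->S3 S1-1->S2 S2-0->S2 S2-1->S2 S3-0->S2 S3-1->S4 S4-0->S5 S4-1->S4 S5-0->S6 S5-1->S7 S6-0->S6 S6-1->S4 S7-0->S5 S7-1->S8 S8-0->S8 S8-1->S8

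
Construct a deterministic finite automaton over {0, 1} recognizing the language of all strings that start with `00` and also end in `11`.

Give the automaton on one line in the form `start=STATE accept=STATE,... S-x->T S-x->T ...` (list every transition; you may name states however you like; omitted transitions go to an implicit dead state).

start=A accept=F A-0->B A-1->C B-0->D B-1->C C-0->C C-1->C D-0->D D-1->E E-0->D E-1->F F-0->D F-1->F

Handle the two conditions separately and then intersect. The first has 4 states tracking whether the input so far still matches the prefix `00`; the second has 3 states tracking how much of the suffix `11` has currently been matched. A product state is a pair (one from each), accepting exactly when both do. Minimizing collapses redundant product states.
       0  1 
>  A   B  C 
   B   D  C 
   C   C  C 
   D   D  E 
   E   D  F 
 * F   D  F 
(> = start, * = accepting)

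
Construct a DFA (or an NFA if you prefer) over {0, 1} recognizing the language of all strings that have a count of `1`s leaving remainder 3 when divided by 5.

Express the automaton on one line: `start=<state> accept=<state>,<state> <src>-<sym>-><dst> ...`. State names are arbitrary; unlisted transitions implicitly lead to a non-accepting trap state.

start=q0 accept=q3 q0-0->q0 q0-1->q1 q1-0->q1 q1-1->q2 q2-0->q2 q2-1->q3 q3-0->q3 q3-1->q4 q4-0->q4 q4-1->q0

Keep the running count of `1`s modulo 5: each `1` advances along the cycle q0 → q1 → q2 → q3 → q4 → q0 while other symbols loop. Accept at q3.
A 5-state machine:
        0   1  
>  q0   q0  q1 
   q1   q1  q2 
   q2   q2  q3 
 * q3   q3  q4 
   q4   q4  q0 
(> = start, * = accepting)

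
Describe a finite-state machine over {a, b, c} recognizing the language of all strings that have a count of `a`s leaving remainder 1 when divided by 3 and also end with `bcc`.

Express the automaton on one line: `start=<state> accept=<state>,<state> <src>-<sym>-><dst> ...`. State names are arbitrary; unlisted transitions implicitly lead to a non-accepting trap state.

start=q0 accept=q5 q0-a->q1 q0-b->q0 q0-c->q0 q1-a->q2 q1-b->q3 q1-c->q1 q2-a->q0 q2-b->q2 q2-c->q2 q3-a->q2 q3-b->q3 q3-c->q4 q4-a->q2 q4-b->q3 q4-c->q5 q5-a->q2 q5-b->q3 q5-c->q1

Handle the two conditions separately and then intersect. One (3 states) tracks the count of `a`s modulo 3; the other (4 states) tracks how much of the suffix `bcc` has currently been matched. Each combined state is a pair, one component from each; accept when both components accept. After merging equivalent states the machine shrinks.
        a   b   c  
>  q0   q1  q0  q0 
   q1   q2  q3  q1 
   q2   q0  q2  q2 
   q3   q2  q3  q4 
   q4   q2  q3  q5 
 * q5   q2  q3  q1 
(> = start, * = accepting)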